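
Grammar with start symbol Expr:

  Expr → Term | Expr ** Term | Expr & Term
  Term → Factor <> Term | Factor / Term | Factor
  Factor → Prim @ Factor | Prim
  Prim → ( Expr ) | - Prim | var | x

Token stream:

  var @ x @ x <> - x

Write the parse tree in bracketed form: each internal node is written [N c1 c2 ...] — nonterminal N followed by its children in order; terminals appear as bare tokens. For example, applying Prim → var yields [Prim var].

Expr
Term
Factor <> Term
Prim @ Factor <> Term
var @ Factor <> Term
var @ Prim @ Factor <> Term
var @ x @ Factor <> Term
var @ x @ Prim <> Term
var @ x @ x <> Term
var @ x @ x <> Factor
var @ x @ x <> Prim
var @ x @ x <> - Prim
var @ x @ x <> - x

[Expr [Term [Factor [Prim var] @ [Factor [Prim x] @ [Factor [Prim x]]]] <> [Term [Factor [Prim - [Prim x]]]]]]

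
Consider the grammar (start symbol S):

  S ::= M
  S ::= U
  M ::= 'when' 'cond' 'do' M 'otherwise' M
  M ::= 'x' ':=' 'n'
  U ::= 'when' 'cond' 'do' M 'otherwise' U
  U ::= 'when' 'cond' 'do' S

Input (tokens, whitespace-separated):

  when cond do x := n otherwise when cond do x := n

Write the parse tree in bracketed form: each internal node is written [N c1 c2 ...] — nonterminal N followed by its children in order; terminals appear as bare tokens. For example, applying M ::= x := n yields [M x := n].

S
U
when cond do M otherwise U
when cond do x := n otherwise U
when cond do x := n otherwise when cond do S
when cond do x := n otherwise when cond do M
when cond do x := n otherwise when cond do x := n

[S [U when cond do [M x := n] otherwise [U when cond do [S [M x := n]]]]]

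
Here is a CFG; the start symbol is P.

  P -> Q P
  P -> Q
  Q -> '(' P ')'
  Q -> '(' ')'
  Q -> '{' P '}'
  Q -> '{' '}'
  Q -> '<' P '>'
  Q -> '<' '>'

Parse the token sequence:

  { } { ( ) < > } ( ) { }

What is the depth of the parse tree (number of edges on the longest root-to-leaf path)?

[P [Q { }] [P [Q { [P [Q ( )] [P [Q < >]]] }] [P [Q ( )] [P [Q { }]]]]]

6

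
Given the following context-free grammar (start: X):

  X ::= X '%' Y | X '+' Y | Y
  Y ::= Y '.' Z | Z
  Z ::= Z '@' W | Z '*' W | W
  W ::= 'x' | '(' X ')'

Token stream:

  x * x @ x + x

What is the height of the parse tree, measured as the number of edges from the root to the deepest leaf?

[X [X [Y [Z [Z [Z [W x]] * [W x]] @ [W x]]]] + [Y [Z [W x]]]]

7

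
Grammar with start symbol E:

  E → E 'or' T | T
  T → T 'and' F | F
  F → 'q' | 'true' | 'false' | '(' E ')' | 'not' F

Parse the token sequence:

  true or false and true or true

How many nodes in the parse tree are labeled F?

4

[E [E [E [T [F true]]] or [T [T [F false]] and [F true]]] or [T [F true]]]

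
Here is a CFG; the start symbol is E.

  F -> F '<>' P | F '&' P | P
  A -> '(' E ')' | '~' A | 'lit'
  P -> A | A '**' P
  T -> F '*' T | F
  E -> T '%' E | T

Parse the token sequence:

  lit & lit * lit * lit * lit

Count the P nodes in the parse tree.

5

[E [T [F [F [P [A lit]]] & [P [A lit]]] * [T [F [P [A lit]]] * [T [F [P [A lit]]] * [T [F [P [A lit]]]]]]]]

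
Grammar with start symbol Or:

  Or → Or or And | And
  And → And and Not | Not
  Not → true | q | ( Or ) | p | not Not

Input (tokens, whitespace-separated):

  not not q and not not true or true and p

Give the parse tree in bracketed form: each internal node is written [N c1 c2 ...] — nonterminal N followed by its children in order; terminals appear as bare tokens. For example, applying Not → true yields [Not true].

[Or [Or [And [And [Not not [Not not [Not q]]]] and [Not not [Not not [Not true]]]]] or [And [And [Not true]] and [Not p]]]

Or
Or or And
And or And
And and Not or And
Not and Not or And
not Not and Not or And
not not Not and Not or And
not not q and Not or And
not not q and not Not or And
not not q and not not Not or And
not not q and not not true or And
not not q and not not true or And and Not
not not q and not not true or Not and Not
not not q and not not true or true and Not
not not q and not not true or true and p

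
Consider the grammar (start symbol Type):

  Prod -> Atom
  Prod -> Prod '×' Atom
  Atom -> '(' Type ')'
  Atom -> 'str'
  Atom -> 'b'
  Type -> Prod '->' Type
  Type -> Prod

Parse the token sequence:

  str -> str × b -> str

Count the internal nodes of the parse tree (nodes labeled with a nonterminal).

[Type [Prod [Atom str]] -> [Type [Prod [Prod [Atom str]] × [Atom b]] -> [Type [Prod [Atom str]]]]]

11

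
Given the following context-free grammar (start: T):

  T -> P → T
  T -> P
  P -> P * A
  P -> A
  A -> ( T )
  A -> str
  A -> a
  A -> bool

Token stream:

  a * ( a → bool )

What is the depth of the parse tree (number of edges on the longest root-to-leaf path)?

7

[T [P [P [A a]] * [A ( [T [P [A a]] → [T [P [A bool]]]] )]]]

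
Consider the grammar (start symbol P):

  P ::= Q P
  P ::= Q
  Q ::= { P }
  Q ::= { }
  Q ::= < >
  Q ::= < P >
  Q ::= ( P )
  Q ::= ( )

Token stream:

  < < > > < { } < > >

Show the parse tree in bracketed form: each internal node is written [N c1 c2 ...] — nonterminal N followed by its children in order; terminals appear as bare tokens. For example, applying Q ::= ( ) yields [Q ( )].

P
Q P
< P > P
< Q > P
< < > > P
< < > > Q
< < > > < P >
< < > > < Q P >
< < > > < { } P >
< < > > < { } Q >
< < > > < { } < > >

[P [Q < [P [Q < >]] >] [P [Q < [P [Q { }] [P [Q < >]]] >]]]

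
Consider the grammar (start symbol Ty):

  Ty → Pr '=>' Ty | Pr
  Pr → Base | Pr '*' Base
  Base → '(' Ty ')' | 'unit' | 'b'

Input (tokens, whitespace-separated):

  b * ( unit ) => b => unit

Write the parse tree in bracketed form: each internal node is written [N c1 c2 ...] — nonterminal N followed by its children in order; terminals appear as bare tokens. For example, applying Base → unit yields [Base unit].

Ty
Pr => Ty
Pr * Base => Ty
Base * Base => Ty
b * Base => Ty
b * ( Ty ) => Ty
b * ( Pr ) => Ty
b * ( Base ) => Ty
b * ( unit ) => Ty
b * ( unit ) => Pr => Ty
b * ( unit ) => Base => Ty
b * ( unit ) => b => Ty
b * ( unit ) => b => Pr
b * ( unit ) => b => Base
b * ( unit ) => b => unit

[Ty [Pr [Pr [Base b]] * [Base ( [Ty [Pr [Base unit]]] )]] => [Ty [Pr [Base b]] => [Ty [Pr [Base unit]]]]]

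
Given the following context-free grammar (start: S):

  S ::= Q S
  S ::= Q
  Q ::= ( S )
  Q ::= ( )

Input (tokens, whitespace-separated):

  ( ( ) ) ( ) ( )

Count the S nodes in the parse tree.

[S [Q ( [S [Q ( )]] )] [S [Q ( )] [S [Q ( )]]]]

4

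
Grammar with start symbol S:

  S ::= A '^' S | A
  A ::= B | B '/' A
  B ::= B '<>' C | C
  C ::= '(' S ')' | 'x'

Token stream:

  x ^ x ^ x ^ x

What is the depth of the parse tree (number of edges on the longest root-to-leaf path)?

[S [A [B [C x]]] ^ [S [A [B [C x]]] ^ [S [A [B [C x]]] ^ [S [A [B [C x]]]]]]]

7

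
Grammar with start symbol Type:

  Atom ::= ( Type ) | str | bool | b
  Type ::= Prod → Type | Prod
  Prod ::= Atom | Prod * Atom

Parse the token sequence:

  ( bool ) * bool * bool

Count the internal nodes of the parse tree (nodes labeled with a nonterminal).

10

[Type [Prod [Prod [Prod [Atom ( [Type [Prod [Atom bool]]] )]] * [Atom bool]] * [Atom bool]]]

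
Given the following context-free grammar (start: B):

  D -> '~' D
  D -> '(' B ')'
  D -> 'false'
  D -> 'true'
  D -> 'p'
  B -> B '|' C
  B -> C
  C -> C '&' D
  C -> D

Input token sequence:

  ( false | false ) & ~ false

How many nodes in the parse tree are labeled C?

[B [C [C [D ( [B [B [C [D false]]] | [C [D false]]] )]] & [D ~ [D false]]]]

4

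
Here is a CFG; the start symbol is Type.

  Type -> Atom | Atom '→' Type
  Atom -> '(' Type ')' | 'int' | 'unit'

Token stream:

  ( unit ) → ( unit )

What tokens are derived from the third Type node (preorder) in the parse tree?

( unit )

[Type [Atom ( [Type [Atom unit]] )] → [Type [Atom ( [Type [Atom unit]] )]]]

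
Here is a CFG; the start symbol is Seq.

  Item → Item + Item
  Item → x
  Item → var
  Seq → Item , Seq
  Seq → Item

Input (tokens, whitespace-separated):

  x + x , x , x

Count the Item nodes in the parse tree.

[Seq [Item [Item x] + [Item x]] , [Seq [Item x] , [Seq [Item x]]]]

5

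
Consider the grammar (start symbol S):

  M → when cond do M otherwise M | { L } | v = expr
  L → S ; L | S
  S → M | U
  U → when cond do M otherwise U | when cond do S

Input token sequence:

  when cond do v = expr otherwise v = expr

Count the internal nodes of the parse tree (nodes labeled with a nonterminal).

[S [M when cond do [M v = expr] otherwise [M v = expr]]]

4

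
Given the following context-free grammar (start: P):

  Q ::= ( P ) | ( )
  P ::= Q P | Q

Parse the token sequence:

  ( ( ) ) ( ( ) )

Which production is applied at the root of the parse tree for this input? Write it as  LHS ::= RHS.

P ::= Q P

[P [Q ( [P [Q ( )]] )] [P [Q ( [P [Q ( )]] )]]]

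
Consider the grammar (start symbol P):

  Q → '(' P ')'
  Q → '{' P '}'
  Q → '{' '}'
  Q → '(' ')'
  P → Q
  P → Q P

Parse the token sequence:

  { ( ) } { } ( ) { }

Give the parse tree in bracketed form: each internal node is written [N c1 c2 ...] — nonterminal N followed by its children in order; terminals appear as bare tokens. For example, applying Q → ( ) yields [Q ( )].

[P [Q { [P [Q ( )]] }] [P [Q { }] [P [Q ( )] [P [Q { }]]]]]

P
Q P
{ P } P
{ Q } P
{ ( ) } P
{ ( ) } Q P
{ ( ) } { } P
{ ( ) } { } Q P
{ ( ) } { } ( ) P
{ ( ) } { } ( ) Q
{ ( ) } { } ( ) { }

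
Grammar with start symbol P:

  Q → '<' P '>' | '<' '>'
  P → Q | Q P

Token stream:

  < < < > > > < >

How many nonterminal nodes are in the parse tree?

8

[P [Q < [P [Q < [P [Q < >]] >]] >] [P [Q < >]]]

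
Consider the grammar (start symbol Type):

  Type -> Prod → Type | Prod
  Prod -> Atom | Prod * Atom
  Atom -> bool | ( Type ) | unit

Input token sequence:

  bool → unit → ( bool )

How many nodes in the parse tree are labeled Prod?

[Type [Prod [Atom bool]] → [Type [Prod [Atom unit]] → [Type [Prod [Atom ( [Type [Prod [Atom bool]]] )]]]]]

4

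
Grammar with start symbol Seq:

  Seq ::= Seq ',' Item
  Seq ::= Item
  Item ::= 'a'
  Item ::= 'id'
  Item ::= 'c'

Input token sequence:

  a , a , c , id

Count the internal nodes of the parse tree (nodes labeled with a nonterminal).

[Seq [Seq [Seq [Seq [Item a]] , [Item a]] , [Item c]] , [Item id]]

8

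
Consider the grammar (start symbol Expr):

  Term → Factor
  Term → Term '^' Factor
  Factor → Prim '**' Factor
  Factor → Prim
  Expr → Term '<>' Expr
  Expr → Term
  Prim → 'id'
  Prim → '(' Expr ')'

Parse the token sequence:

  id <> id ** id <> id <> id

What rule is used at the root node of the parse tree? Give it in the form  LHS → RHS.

Expr → Term '<>' Expr

[Expr [Term [Factor [Prim id]]] <> [Expr [Term [Factor [Prim id] ** [Factor [Prim id]]]] <> [Expr [Term [Factor [Prim id]]] <> [Expr [Term [Factor [Prim id]]]]]]]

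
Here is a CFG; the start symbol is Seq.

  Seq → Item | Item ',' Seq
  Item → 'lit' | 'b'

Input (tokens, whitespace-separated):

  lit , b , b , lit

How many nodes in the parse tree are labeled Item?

4

[Seq [Item lit] , [Seq [Item b] , [Seq [Item b] , [Seq [Item lit]]]]]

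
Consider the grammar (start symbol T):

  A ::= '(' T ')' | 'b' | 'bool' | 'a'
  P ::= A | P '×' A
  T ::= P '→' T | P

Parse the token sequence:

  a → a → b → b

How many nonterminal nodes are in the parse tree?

[T [P [A a]] → [T [P [A a]] → [T [P [A b]] → [T [P [A b]]]]]]

12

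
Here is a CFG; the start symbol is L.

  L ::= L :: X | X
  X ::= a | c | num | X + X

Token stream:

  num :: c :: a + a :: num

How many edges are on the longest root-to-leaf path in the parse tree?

[L [L [L [L [X num]] :: [X c]] :: [X [X a] + [X a]]] :: [X num]]

5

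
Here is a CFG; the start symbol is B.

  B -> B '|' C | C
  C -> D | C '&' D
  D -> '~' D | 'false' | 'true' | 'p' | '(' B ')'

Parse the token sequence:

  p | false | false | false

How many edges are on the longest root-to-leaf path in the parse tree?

6

[B [B [B [B [C [D p]]] | [C [D false]]] | [C [D false]]] | [C [D false]]]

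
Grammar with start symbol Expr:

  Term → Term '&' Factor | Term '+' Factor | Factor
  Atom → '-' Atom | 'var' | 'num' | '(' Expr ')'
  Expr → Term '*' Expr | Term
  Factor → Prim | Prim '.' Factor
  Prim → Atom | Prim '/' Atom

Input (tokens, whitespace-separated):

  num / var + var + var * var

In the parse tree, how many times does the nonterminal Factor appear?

[Expr [Term [Term [Term [Factor [Prim [Prim [Atom num]] / [Atom var]]]] + [Factor [Prim [Atom var]]]] + [Factor [Prim [Atom var]]]] * [Expr [Term [Factor [Prim [Atom var]]]]]]

4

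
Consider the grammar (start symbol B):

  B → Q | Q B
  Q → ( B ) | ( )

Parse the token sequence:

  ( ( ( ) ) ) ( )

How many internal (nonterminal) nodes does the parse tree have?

[B [Q ( [B [Q ( [B [Q ( )]] )]] )] [B [Q ( )]]]

8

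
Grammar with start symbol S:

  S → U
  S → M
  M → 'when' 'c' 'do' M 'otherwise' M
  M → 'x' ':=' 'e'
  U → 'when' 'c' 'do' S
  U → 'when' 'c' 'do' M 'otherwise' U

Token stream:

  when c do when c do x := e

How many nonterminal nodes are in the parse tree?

6

[S [U when c do [S [U when c do [S [M x := e]]]]]]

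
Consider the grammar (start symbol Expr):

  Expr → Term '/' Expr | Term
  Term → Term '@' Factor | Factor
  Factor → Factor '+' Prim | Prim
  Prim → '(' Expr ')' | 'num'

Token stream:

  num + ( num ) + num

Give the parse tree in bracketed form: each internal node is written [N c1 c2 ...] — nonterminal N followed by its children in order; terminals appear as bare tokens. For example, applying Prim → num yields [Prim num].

[Expr [Term [Factor [Factor [Factor [Prim num]] + [Prim ( [Expr [Term [Factor [Prim num]]]] )]] + [Prim num]]]]

Expr
Term
Factor
Factor + Prim
Factor + Prim + Prim
Prim + Prim + Prim
num + Prim + Prim
num + ( Expr ) + Prim
num + ( Term ) + Prim
num + ( Factor ) + Prim
num + ( Prim ) + Prim
num + ( num ) + Prim
num + ( num ) + num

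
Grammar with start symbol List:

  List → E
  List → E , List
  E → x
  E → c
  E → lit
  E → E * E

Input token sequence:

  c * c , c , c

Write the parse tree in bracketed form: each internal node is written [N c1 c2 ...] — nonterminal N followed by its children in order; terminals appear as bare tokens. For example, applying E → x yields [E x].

[List [E [E c] * [E c]] , [List [E c] , [List [E c]]]]

List
E , List
E * E , List
c * E , List
c * c , List
c * c , E , List
c * c , c , List
c * c , c , E
c * c , c , c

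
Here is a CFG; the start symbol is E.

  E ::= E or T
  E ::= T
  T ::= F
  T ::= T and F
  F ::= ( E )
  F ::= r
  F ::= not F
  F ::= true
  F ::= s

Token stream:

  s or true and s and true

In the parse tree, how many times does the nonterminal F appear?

4

[E [E [T [F s]]] or [T [T [T [F true]] and [F s]] and [F true]]]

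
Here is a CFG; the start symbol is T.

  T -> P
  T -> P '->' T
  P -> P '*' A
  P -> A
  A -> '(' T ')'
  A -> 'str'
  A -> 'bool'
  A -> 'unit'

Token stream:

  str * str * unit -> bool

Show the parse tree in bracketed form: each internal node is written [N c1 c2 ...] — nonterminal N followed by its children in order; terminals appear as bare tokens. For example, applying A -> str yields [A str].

[T [P [P [P [A str]] * [A str]] * [A unit]] -> [T [P [A bool]]]]

T
P -> T
P * A -> T
P * A * A -> T
A * A * A -> T
str * A * A -> T
str * str * A -> T
str * str * unit -> T
str * str * unit -> P
str * str * unit -> A
str * str * unit -> bool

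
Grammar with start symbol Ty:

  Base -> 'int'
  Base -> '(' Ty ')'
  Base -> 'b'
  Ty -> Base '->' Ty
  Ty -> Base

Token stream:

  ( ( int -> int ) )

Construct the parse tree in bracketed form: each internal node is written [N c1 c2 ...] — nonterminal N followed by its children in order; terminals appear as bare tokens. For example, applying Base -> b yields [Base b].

[Ty [Base ( [Ty [Base ( [Ty [Base int] -> [Ty [Base int]]] )]] )]]

Ty
Base
( Ty )
( Base )
( ( Ty ) )
( ( Base -> Ty ) )
( ( int -> Ty ) )
( ( int -> Base ) )
( ( int -> int ) )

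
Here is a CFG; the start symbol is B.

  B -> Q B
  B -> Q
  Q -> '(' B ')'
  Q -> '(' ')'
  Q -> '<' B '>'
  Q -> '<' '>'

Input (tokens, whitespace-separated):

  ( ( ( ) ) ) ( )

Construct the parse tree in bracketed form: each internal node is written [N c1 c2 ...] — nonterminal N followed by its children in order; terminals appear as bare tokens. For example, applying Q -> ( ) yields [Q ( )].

B
Q B
( B ) B
( Q ) B
( ( B ) ) B
( ( Q ) ) B
( ( ( ) ) ) B
( ( ( ) ) ) Q
( ( ( ) ) ) ( )

[B [Q ( [B [Q ( [B [Q ( )]] )]] )] [B [Q ( )]]]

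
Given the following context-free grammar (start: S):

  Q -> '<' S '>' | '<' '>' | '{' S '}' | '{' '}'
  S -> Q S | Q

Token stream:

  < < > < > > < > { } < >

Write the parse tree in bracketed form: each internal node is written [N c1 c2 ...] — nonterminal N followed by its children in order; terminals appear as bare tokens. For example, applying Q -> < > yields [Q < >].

[S [Q < [S [Q < >] [S [Q < >]]] >] [S [Q < >] [S [Q { }] [S [Q < >]]]]]

S
Q S
< S > S
< Q S > S
< < > S > S
< < > Q > S
< < > < > > S
< < > < > > Q S
< < > < > > < > S
< < > < > > < > Q S
< < > < > > < > { } S
< < > < > > < > { } Q
< < > < > > < > { } < >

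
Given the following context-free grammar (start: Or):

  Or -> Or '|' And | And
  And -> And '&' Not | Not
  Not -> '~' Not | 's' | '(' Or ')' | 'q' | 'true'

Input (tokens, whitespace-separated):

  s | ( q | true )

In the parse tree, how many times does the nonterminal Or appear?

4

[Or [Or [And [Not s]]] | [And [Not ( [Or [Or [And [Not q]]] | [And [Not true]]] )]]]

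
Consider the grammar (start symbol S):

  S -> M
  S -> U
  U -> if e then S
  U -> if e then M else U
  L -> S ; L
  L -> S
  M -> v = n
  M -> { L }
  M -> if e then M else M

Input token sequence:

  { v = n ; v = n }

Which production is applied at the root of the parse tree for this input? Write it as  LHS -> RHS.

S -> M

[S [M { [L [S [M v = n]] ; [L [S [M v = n]]]] }]]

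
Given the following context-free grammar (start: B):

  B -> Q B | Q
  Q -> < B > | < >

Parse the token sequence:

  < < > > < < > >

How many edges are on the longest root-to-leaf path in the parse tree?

[B [Q < [B [Q < >]] >] [B [Q < [B [Q < >]] >]]]

5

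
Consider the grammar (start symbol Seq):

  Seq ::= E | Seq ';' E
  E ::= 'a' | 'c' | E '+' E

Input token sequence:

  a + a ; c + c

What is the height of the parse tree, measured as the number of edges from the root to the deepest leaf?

[Seq [Seq [E [E a] + [E a]]] ; [E [E c] + [E c]]]

4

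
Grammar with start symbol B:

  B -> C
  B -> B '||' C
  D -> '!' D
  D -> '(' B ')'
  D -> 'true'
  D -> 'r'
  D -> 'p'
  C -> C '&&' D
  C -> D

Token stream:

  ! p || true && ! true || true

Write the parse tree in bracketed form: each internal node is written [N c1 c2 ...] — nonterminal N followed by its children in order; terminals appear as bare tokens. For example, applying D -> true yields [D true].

B
B || C
B || C || C
C || C || C
D || C || C
! D || C || C
! p || C || C
! p || C && D || C
! p || D && D || C
! p || true && D || C
! p || true && ! D || C
! p || true && ! true || C
! p || true && ! true || D
! p || true && ! true || true

[B [B [B [C [D ! [D p]]]] || [C [C [D true]] && [D ! [D true]]]] || [C [D true]]]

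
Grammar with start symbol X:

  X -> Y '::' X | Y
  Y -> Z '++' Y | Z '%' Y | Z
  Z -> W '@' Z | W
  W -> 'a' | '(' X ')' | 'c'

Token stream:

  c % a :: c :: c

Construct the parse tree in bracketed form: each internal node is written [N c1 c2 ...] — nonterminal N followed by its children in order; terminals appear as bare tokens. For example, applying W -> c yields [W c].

X
Y :: X
Z % Y :: X
W % Y :: X
c % Y :: X
c % Z :: X
c % W :: X
c % a :: X
c % a :: Y :: X
c % a :: Z :: X
c % a :: W :: X
c % a :: c :: X
c % a :: c :: Y
c % a :: c :: Z
c % a :: c :: W
c % a :: c :: c

[X [Y [Z [W c]] % [Y [Z [W a]]]] :: [X [Y [Z [W c]]] :: [X [Y [Z [W c]]]]]]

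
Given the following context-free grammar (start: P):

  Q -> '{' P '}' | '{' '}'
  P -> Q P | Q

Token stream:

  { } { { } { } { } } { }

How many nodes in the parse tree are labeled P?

[P [Q { }] [P [Q { [P [Q { }] [P [Q { }] [P [Q { }]]]] }] [P [Q { }]]]]

6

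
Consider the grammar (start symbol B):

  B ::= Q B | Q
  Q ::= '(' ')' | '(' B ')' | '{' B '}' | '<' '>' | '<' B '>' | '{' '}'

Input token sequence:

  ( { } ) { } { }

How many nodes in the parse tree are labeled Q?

[B [Q ( [B [Q { }]] )] [B [Q { }] [B [Q { }]]]]

4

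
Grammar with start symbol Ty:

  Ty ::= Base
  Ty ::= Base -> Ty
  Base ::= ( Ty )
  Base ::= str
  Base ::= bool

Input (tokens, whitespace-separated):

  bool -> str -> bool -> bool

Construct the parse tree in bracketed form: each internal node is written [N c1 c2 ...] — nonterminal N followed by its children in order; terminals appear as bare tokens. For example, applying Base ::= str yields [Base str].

[Ty [Base bool] -> [Ty [Base str] -> [Ty [Base bool] -> [Ty [Base bool]]]]]

Ty
Base -> Ty
bool -> Ty
bool -> Base -> Ty
bool -> str -> Ty
bool -> str -> Base -> Ty
bool -> str -> bool -> Ty
bool -> str -> bool -> Base
bool -> str -> bool -> bool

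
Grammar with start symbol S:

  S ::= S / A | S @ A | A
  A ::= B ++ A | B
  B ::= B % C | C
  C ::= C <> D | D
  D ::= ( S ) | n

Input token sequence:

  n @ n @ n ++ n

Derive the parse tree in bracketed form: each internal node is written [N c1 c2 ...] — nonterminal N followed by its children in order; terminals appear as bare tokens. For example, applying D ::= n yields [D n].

[S [S [S [A [B [C [D n]]]]] @ [A [B [C [D n]]]]] @ [A [B [C [D n]]] ++ [A [B [C [D n]]]]]]

S
S @ A
S @ A @ A
A @ A @ A
B @ A @ A
C @ A @ A
D @ A @ A
n @ A @ A
n @ B @ A
n @ C @ A
n @ D @ A
n @ n @ A
n @ n @ B ++ A
n @ n @ C ++ A
n @ n @ D ++ A
n @ n @ n ++ A
n @ n @ n ++ B
n @ n @ n ++ C
n @ n @ n ++ D
n @ n @ n ++ n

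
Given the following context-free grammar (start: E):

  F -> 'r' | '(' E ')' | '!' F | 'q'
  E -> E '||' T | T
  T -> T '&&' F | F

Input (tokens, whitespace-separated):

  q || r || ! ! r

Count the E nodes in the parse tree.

3

[E [E [E [T [F q]]] || [T [F r]]] || [T [F ! [F ! [F r]]]]]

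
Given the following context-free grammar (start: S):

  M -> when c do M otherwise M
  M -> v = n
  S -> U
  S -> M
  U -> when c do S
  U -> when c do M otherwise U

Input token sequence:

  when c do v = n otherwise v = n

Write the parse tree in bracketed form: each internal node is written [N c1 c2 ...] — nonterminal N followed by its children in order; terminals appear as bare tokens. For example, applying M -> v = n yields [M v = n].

S
M
when c do M otherwise M
when c do v = n otherwise M
when c do v = n otherwise v = n

[S [M when c do [M v = n] otherwise [M v = n]]]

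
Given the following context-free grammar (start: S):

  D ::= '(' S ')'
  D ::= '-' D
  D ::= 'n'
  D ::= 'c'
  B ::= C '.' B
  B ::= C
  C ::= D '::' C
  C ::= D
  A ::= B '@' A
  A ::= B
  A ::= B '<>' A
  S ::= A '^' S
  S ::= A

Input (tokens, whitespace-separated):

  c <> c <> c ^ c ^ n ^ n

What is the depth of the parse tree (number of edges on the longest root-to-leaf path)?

[S [A [B [C [D c]]] <> [A [B [C [D c]]] <> [A [B [C [D c]]]]]] ^ [S [A [B [C [D c]]]] ^ [S [A [B [C [D n]]]] ^ [S [A [B [C [D n]]]]]]]]

8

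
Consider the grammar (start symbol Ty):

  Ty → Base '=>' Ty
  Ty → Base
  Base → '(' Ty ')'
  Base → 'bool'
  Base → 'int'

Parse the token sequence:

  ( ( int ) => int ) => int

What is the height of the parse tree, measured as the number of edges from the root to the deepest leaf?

[Ty [Base ( [Ty [Base ( [Ty [Base int]] )] => [Ty [Base int]]] )] => [Ty [Base int]]]

6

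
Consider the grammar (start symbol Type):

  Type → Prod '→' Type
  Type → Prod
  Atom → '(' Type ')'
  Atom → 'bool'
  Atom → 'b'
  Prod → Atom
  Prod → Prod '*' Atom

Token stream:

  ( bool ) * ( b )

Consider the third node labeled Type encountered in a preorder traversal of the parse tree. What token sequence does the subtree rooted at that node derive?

b

[Type [Prod [Prod [Atom ( [Type [Prod [Atom bool]]] )]] * [Atom ( [Type [Prod [Atom b]]] )]]]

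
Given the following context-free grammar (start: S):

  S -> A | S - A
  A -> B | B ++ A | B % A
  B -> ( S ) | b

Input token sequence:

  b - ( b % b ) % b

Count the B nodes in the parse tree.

5

[S [S [A [B b]]] - [A [B ( [S [A [B b] % [A [B b]]]] )] % [A [B b]]]]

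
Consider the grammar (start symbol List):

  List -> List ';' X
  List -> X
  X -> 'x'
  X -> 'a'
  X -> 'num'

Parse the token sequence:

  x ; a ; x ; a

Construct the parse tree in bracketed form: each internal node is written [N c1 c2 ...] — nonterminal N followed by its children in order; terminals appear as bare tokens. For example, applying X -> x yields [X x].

[List [List [List [List [X x]] ; [X a]] ; [X x]] ; [X a]]

List
List ; X
List ; X ; X
List ; X ; X ; X
X ; X ; X ; X
x ; X ; X ; X
x ; a ; X ; X
x ; a ; x ; X
x ; a ; x ; a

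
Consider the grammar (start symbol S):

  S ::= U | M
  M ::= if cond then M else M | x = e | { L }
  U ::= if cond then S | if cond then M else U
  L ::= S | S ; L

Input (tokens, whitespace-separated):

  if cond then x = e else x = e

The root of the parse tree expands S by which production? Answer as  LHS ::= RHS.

S ::= M

[S [M if cond then [M x = e] else [M x = e]]]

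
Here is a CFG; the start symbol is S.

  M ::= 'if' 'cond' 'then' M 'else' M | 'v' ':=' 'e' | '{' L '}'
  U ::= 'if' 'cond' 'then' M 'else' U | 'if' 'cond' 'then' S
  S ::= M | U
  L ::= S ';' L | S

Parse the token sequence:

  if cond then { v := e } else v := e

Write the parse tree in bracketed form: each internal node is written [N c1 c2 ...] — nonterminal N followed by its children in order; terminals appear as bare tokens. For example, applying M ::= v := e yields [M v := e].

[S [M if cond then [M { [L [S [M v := e]]] }] else [M v := e]]]

S
M
if cond then M else M
if cond then { L } else M
if cond then { S } else M
if cond then { M } else M
if cond then { v := e } else M
if cond then { v := e } else v := e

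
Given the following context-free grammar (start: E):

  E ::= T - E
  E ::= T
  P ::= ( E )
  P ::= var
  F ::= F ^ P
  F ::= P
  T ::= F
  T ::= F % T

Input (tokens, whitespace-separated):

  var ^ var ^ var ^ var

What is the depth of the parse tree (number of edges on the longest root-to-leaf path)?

7

[E [T [F [F [F [F [P var]] ^ [P var]] ^ [P var]] ^ [P var]]]]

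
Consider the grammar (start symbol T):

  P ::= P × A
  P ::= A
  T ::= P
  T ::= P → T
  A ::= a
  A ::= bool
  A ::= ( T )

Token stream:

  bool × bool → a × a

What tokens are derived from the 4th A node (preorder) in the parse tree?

[T [P [P [A bool]] × [A bool]] → [T [P [P [A a]] × [A a]]]]

a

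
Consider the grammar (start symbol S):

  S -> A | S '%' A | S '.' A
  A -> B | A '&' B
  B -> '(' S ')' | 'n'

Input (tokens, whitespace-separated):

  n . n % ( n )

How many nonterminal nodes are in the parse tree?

12

[S [S [S [A [B n]]] . [A [B n]]] % [A [B ( [S [A [B n]]] )]]]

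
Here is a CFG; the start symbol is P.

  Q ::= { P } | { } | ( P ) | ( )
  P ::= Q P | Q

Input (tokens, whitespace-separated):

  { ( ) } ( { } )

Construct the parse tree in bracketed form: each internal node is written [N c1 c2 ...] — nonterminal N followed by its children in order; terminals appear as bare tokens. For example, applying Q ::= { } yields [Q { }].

P
Q P
{ P } P
{ Q } P
{ ( ) } P
{ ( ) } Q
{ ( ) } ( P )
{ ( ) } ( Q )
{ ( ) } ( { } )

[P [Q { [P [Q ( )]] }] [P [Q ( [P [Q { }]] )]]]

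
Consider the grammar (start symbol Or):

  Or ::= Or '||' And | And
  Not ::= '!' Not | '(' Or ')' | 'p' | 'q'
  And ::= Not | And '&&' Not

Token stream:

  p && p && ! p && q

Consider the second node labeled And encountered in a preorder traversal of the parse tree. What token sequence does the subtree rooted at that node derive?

p && p && ! p

[Or [And [And [And [And [Not p]] && [Not p]] && [Not ! [Not p]]] && [Not q]]]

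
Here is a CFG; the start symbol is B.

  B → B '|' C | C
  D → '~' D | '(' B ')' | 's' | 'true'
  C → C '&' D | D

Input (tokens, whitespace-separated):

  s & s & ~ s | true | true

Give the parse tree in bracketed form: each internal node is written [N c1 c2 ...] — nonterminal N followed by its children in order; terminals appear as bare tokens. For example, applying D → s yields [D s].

[B [B [B [C [C [C [D s]] & [D s]] & [D ~ [D s]]]] | [C [D true]]] | [C [D true]]]

B
B | C
B | C | C
C | C | C
C & D | C | C
C & D & D | C | C
D & D & D | C | C
s & D & D | C | C
s & s & D | C | C
s & s & ~ D | C | C
s & s & ~ s | C | C
s & s & ~ s | D | C
s & s & ~ s | true | C
s & s & ~ s | true | D
s & s & ~ s | true | true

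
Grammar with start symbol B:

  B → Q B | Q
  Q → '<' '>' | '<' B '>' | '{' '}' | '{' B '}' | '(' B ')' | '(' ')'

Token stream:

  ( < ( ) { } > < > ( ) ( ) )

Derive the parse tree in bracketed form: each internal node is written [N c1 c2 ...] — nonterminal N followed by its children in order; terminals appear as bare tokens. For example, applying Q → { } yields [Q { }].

B
Q
( B )
( Q B )
( < B > B )
( < Q B > B )
( < ( ) B > B )
( < ( ) Q > B )
( < ( ) { } > B )
( < ( ) { } > Q B )
( < ( ) { } > < > B )
( < ( ) { } > < > Q B )
( < ( ) { } > < > ( ) B )
( < ( ) { } > < > ( ) Q )
( < ( ) { } > < > ( ) ( ) )

[B [Q ( [B [Q < [B [Q ( )] [B [Q { }]]] >] [B [Q < >] [B [Q ( )] [B [Q ( )]]]]] )]]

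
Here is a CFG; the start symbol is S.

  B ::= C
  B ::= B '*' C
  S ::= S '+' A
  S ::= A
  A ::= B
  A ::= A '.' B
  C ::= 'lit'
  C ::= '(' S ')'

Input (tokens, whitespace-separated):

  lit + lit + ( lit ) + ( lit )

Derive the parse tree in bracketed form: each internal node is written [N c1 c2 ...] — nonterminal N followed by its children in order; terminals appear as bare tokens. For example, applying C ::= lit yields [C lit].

[S [S [S [S [A [B [C lit]]]] + [A [B [C lit]]]] + [A [B [C ( [S [A [B [C lit]]]] )]]]] + [A [B [C ( [S [A [B [C lit]]]] )]]]]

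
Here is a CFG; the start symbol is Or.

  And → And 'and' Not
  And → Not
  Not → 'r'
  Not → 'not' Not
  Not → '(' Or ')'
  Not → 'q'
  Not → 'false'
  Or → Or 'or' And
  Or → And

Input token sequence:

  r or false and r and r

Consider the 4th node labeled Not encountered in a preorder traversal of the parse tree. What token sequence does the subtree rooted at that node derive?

r

[Or [Or [And [Not r]]] or [And [And [And [Not false]] and [Not r]] and [Not r]]]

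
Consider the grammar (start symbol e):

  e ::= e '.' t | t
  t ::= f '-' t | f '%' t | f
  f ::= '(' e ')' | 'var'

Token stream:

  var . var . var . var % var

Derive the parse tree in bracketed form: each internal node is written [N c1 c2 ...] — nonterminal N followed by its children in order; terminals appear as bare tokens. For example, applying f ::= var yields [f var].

[e [e [e [e [t [f var]]] . [t [f var]]] . [t [f var]]] . [t [f var] % [t [f var]]]]

e
e . t
e . t . t
e . t . t . t
t . t . t . t
f . t . t . t
var . t . t . t
var . f . t . t
var . var . t . t
var . var . f . t
var . var . var . t
var . var . var . f % t
var . var . var . var % t
var . var . var . var % f
var . var . var . var % var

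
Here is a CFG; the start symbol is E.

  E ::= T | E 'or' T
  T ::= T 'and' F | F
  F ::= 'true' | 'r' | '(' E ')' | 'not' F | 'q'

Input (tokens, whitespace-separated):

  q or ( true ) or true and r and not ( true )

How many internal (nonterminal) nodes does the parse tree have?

[E [E [E [T [F q]]] or [T [F ( [E [T [F true]]] )]]] or [T [T [T [F true]] and [F r]] and [F not [F ( [E [T [F true]]] )]]]]

20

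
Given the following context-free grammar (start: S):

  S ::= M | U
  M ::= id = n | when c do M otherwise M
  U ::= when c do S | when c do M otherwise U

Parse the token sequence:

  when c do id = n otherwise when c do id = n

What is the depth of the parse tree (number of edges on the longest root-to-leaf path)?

[S [U when c do [M id = n] otherwise [U when c do [S [M id = n]]]]]

5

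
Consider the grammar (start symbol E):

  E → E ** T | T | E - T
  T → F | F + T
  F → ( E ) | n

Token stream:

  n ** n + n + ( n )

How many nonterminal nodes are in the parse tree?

13

[E [E [T [F n]]] ** [T [F n] + [T [F n] + [T [F ( [E [T [F n]]] )]]]]]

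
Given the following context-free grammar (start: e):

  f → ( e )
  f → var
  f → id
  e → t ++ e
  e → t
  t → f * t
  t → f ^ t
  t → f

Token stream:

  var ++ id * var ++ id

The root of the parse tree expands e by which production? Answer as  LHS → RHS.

[e [t [f var]] ++ [e [t [f id] * [t [f var]]] ++ [e [t [f id]]]]]

e → t ++ e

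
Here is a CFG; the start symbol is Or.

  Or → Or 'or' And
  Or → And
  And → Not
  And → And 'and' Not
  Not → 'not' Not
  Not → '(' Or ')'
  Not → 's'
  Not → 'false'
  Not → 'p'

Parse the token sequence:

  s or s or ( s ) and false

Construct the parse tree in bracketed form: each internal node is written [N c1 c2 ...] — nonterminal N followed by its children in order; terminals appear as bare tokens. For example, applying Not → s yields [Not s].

[Or [Or [Or [And [Not s]]] or [And [Not s]]] or [And [And [Not ( [Or [And [Not s]]] )]] and [Not false]]]

Or
Or or And
Or or And or And
And or And or And
Not or And or And
s or And or And
s or Not or And
s or s or And
s or s or And and Not
s or s or Not and Not
s or s or ( Or ) and Not
s or s or ( And ) and Not
s or s or ( Not ) and Not
s or s or ( s ) and Not
s or s or ( s ) and false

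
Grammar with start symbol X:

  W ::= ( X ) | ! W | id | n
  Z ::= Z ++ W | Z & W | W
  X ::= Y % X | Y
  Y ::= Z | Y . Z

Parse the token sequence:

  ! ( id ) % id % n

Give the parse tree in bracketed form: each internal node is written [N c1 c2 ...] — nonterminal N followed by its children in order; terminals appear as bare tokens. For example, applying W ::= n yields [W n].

X
Y % X
Z % X
W % X
! W % X
! ( X ) % X
! ( Y ) % X
! ( Z ) % X
! ( W ) % X
! ( id ) % X
! ( id ) % Y % X
! ( id ) % Z % X
! ( id ) % W % X
! ( id ) % id % X
! ( id ) % id % Y
! ( id ) % id % Z
! ( id ) % id % W
! ( id ) % id % n

[X [Y [Z [W ! [W ( [X [Y [Z [W id]]]] )]]]] % [X [Y [Z [W id]]] % [X [Y [Z [W n]]]]]]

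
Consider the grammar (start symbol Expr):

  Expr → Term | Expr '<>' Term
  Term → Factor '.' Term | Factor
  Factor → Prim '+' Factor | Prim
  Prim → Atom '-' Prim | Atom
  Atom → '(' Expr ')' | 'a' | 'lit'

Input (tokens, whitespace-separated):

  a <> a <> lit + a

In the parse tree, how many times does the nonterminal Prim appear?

4

[Expr [Expr [Expr [Term [Factor [Prim [Atom a]]]]] <> [Term [Factor [Prim [Atom a]]]]] <> [Term [Factor [Prim [Atom lit]] + [Factor [Prim [Atom a]]]]]]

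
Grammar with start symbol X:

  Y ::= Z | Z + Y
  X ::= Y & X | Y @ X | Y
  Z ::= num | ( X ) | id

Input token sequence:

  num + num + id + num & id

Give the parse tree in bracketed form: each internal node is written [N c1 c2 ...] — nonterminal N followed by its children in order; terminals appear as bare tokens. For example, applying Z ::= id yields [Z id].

X
Y & X
Z + Y & X
num + Y & X
num + Z + Y & X
num + num + Y & X
num + num + Z + Y & X
num + num + id + Y & X
num + num + id + Z & X
num + num + id + num & X
num + num + id + num & Y
num + num + id + num & Z
num + num + id + num & id

[X [Y [Z num] + [Y [Z num] + [Y [Z id] + [Y [Z num]]]]] & [X [Y [Z id]]]]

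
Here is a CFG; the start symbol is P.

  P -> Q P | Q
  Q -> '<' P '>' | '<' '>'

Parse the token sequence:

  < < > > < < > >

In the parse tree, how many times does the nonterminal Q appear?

4

[P [Q < [P [Q < >]] >] [P [Q < [P [Q < >]] >]]]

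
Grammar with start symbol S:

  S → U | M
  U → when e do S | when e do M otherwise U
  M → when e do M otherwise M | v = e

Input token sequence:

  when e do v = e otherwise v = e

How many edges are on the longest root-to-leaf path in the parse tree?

[S [M when e do [M v = e] otherwise [M v = e]]]

3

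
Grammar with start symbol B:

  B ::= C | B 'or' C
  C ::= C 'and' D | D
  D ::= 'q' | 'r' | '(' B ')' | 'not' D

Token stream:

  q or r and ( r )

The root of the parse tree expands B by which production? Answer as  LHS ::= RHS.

B ::= B 'or' C

[B [B [C [D q]]] or [C [C [D r]] and [D ( [B [C [D r]]] )]]]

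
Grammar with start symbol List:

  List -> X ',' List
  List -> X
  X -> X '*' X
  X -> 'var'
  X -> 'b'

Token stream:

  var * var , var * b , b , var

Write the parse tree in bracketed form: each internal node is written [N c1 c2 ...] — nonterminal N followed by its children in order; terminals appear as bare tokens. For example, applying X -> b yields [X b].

[List [X [X var] * [X var]] , [List [X [X var] * [X b]] , [List [X b] , [List [X var]]]]]

List
X , List
X * X , List
var * X , List
var * var , List
var * var , X , List
var * var , X * X , List
var * var , var * X , List
var * var , var * b , List
var * var , var * b , X , List
var * var , var * b , b , List
var * var , var * b , b , X
var * var , var * b , b , var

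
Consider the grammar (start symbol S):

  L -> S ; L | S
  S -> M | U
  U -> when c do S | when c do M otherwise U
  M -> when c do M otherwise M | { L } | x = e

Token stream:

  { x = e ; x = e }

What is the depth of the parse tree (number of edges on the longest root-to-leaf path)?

[S [M { [L [S [M x = e]] ; [L [S [M x = e]]]] }]]

6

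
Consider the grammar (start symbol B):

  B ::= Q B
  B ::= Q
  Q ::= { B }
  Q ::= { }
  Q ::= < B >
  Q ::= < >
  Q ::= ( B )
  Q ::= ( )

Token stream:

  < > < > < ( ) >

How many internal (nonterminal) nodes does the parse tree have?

8

[B [Q < >] [B [Q < >] [B [Q < [B [Q ( )]] >]]]]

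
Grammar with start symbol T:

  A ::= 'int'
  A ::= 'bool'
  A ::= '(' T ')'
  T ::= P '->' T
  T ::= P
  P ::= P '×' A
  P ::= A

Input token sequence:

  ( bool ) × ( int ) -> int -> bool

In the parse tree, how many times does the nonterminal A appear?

[T [P [P [A ( [T [P [A bool]]] )]] × [A ( [T [P [A int]]] )]] -> [T [P [A int]] -> [T [P [A bool]]]]]

6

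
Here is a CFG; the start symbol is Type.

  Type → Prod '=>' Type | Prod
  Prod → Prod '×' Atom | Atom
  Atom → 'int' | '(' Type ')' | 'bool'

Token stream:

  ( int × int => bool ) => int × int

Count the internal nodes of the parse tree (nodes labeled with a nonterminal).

16

[Type [Prod [Atom ( [Type [Prod [Prod [Atom int]] × [Atom int]] => [Type [Prod [Atom bool]]]] )]] => [Type [Prod [Prod [Atom int]] × [Atom int]]]]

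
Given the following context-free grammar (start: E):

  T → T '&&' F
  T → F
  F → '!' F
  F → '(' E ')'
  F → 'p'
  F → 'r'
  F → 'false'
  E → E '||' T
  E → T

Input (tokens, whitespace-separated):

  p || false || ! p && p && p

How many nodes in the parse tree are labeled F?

[E [E [E [T [F p]]] || [T [F false]]] || [T [T [T [F ! [F p]]] && [F p]] && [F p]]]

6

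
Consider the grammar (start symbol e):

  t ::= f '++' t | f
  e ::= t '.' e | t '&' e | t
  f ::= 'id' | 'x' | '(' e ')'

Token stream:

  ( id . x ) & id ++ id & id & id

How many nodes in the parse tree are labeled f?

[e [t [f ( [e [t [f id]] . [e [t [f x]]]] )]] & [e [t [f id] ++ [t [f id]]] & [e [t [f id]] & [e [t [f id]]]]]]

7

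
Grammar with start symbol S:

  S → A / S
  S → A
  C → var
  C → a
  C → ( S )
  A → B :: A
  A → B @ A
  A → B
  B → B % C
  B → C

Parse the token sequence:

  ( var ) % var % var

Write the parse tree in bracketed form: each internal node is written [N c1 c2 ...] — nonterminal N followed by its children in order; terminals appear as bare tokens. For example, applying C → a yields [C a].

[S [A [B [B [B [C ( [S [A [B [C var]]]] )]] % [C var]] % [C var]]]]

S
A
B
B % C
B % C % C
C % C % C
( S ) % C % C
( A ) % C % C
( B ) % C % C
( C ) % C % C
( var ) % C % C
( var ) % var % C
( var ) % var % var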